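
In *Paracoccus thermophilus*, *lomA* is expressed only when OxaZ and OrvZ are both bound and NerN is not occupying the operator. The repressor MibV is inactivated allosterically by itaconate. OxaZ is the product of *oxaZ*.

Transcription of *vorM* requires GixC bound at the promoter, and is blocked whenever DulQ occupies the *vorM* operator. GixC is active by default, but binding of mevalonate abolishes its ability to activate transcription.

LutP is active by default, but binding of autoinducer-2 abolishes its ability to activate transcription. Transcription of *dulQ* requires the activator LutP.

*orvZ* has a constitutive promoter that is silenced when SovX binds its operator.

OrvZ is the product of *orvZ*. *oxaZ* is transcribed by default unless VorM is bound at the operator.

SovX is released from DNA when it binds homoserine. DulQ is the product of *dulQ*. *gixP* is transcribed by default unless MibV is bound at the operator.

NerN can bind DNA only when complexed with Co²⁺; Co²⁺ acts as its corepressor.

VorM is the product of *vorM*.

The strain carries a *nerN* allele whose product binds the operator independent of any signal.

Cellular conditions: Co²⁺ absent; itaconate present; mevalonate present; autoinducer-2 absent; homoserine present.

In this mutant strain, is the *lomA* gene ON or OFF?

OFF

NerN is constitutively active in this strain.
Autoinducer-2 is absent, so LutP is active.
No repressor is bound and LutP is active, so *dulQ* is transcribed.
So DulQ is produced and active.
Mevalonate is present, so GixC is inactive.
With repressor DulQ bound, *vorM* is not transcribed.
So VorM is not produced.
With no repressor bound, *oxaZ* is transcribed.
So OxaZ is produced and active.
Homoserine is present, so SovX is inactive.
With no repressor bound, *orvZ* is transcribed.
So OrvZ is produced and active.
With repressor NerN bound, *lomA* is not transcribed.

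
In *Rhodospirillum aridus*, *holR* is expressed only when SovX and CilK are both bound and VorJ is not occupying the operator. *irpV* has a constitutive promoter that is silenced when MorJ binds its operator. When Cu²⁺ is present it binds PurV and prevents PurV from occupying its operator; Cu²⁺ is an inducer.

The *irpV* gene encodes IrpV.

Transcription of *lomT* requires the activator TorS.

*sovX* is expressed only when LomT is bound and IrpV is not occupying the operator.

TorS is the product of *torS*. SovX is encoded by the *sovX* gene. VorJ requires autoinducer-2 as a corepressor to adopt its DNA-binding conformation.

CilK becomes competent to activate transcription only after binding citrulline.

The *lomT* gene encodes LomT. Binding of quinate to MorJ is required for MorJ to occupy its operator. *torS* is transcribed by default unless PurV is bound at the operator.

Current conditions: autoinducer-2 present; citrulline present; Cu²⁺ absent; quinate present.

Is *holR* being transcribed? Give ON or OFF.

Cu²⁺ is absent, so PurV is active.
With repressor PurV bound, *torS* is not transcribed.
So TorS is not produced.
Required activator TorS is absent, so *lomT* is not transcribed.
So LomT is not produced.
Quinate is present, so MorJ is active.
With repressor MorJ bound, *irpV* is not transcribed.
So IrpV is not produced.
Required activator LomT is absent, so *sovX* is not transcribed.
So SovX is not produced.
Autoinducer-2 is present, so VorJ is active.
Citrulline is present, so CilK is active.
With repressor VorJ bound, *holR* is not transcribed.

OFF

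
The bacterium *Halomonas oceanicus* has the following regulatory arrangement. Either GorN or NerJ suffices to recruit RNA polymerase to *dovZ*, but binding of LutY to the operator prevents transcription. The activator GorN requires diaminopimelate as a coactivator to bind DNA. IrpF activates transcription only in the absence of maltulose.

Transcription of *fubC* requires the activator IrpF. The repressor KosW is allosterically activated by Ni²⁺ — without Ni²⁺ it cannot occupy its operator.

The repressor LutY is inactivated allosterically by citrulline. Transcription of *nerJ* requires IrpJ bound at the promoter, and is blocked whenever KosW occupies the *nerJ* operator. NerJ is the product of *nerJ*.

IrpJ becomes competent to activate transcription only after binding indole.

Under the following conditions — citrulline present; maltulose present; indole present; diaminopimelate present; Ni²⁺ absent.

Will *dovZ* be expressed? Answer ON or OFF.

ON

Diaminopimelate is present, so GorN is active.
Indole is present, so IrpJ is active.
Ni²⁺ is absent, so KosW is inactive.
No repressor is bound and IrpJ is active, so *nerJ* is transcribed.
So NerJ is produced and active.
Citrulline is present, so LutY is inactive.
Activator GorN is present, so *dovZ* is transcribed.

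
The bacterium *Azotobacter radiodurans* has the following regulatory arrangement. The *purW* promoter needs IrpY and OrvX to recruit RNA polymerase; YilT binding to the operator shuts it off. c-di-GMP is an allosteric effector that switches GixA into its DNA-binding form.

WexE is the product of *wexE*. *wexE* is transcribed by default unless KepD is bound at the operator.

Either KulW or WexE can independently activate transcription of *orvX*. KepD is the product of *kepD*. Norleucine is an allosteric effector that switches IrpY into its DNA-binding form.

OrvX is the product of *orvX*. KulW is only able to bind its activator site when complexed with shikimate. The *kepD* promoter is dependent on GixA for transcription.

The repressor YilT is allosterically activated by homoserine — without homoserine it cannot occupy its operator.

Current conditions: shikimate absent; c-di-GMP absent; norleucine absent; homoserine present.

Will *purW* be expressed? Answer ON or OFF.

OFF

Norleucine is absent, so IrpY is inactive.
Homoserine is present, so YilT is active.
Shikimate is absent, so KulW is inactive.
c-di-GMP is absent, so GixA is inactive.
Required activator GixA is absent, so *kepD* is not transcribed.
So KepD is not produced.
With no repressor bound, *wexE* is transcribed.
So WexE is produced and active.
Activator WexE is present, so *orvX* is transcribed.
So OrvX is produced and active.
With repressor YilT bound, *purW* is not transcribed.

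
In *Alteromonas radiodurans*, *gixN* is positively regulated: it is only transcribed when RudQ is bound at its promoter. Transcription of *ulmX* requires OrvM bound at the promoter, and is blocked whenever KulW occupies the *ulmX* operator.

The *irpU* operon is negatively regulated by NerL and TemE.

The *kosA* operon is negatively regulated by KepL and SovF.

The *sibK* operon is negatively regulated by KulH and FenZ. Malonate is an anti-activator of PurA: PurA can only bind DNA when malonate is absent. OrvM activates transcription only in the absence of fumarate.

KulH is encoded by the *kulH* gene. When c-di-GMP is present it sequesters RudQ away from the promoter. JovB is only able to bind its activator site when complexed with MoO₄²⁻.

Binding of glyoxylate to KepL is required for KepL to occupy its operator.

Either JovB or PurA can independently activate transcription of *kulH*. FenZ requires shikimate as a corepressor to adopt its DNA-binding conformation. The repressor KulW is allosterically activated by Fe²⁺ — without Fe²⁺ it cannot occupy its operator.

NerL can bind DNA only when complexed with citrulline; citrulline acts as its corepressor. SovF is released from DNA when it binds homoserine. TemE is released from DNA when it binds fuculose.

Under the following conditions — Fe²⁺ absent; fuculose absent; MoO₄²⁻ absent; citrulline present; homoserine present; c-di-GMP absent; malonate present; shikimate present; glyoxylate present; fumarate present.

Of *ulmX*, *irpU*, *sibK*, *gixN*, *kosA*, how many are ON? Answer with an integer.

Fumarate is present, so OrvM is inactive.
Fe²⁺ is absent, so KulW is inactive.
Required activator OrvM is absent, so *ulmX* is not transcribed.
→ *ulmX* is OFF.
Citrulline is present, so NerL is active.
Fuculose is absent, so TemE is active.
With repressor NerL bound, *irpU* is not transcribed.
→ *irpU* is OFF.
MoO₄²⁻ is absent, so JovB is inactive.
Malonate is present, so PurA is inactive.
No activator is available at the *kulH* promoter, so *kulH* is not transcribed.
So KulH is not produced.
Shikimate is present, so FenZ is active.
With repressor FenZ bound, *sibK* is not transcribed.
→ *sibK* is OFF.
c-di-GMP is absent, so RudQ is active.
No repressor is bound and RudQ is active, so *gixN* is transcribed.
→ *gixN* is ON.
Glyoxylate is present, so KepL is active.
Homoserine is present, so SovF is inactive.
With repressor KepL bound, *kosA* is not transcribed.
→ *kosA* is OFF.
1 of the 5 genes is transcribed.

1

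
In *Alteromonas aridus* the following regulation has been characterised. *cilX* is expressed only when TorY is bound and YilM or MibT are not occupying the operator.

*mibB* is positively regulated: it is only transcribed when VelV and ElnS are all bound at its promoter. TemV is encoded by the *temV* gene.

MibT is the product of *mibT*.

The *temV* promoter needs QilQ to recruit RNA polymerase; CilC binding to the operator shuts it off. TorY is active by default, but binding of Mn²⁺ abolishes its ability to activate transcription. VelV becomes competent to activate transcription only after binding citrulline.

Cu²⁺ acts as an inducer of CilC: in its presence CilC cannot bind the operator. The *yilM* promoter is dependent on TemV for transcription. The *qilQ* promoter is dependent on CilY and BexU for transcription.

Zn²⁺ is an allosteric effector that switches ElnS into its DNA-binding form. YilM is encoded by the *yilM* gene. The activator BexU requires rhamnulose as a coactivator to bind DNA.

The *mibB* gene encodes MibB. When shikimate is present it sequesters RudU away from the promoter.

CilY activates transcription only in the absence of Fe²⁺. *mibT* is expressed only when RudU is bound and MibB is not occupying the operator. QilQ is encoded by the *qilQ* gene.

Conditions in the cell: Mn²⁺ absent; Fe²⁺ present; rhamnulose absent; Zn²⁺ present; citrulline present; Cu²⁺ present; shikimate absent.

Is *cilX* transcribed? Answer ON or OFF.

ON

Mn²⁺ is absent, so TorY is active.
Fe²⁺ is present, so CilY is inactive.
Rhamnulose is absent, so BexU is inactive.
Required activator CilY is absent, so *qilQ* is not transcribed.
So QilQ is not produced.
Cu²⁺ is present, so CilC is inactive.
Required activator QilQ is absent, so *temV* is not transcribed.
So TemV is not produced.
Required activator TemV is absent, so *yilM* is not transcribed.
So YilM is not produced.
Shikimate is absent, so RudU is active.
Citrulline is present, so VelV is active.
Zn²⁺ is present, so ElnS is active.
No repressor is bound and VelV and ElnS are active, so *mibB* is transcribed.
So MibB is produced and active.
With repressor MibB bound, *mibT* is not transcribed.
So MibT is not produced.
No repressor is bound and TorY is active, so *cilX* is transcribed.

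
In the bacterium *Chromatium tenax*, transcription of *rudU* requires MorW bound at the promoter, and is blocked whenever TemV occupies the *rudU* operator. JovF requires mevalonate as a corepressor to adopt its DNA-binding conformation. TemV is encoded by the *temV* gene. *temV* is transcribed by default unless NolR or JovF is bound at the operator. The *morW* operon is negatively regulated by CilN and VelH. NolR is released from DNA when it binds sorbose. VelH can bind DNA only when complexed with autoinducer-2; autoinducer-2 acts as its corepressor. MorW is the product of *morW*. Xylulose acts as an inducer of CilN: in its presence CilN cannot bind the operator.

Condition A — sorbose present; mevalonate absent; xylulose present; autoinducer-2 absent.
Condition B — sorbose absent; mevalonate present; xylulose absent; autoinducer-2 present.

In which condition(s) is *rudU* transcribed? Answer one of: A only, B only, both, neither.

neither

Condition A:
Sorbose is present, so NolR is inactive.
Mevalonate is absent, so JovF is inactive.
With no repressor bound, *temV* is transcribed.
So TemV is produced and active.
Xylulose is present, so CilN is inactive.
Autoinducer-2 is absent, so VelH is inactive.
With no repressor bound, *morW* is transcribed.
So MorW is produced and active.
With repressor TemV bound, *rudU* is not transcribed.
→ *rudU* is OFF in A.
Condition B:
Sorbose is absent, so NolR is active.
Mevalonate is present, so JovF is active.
With repressor NolR bound, *temV* is not transcribed.
So TemV is not produced.
Xylulose is absent, so CilN is active.
Autoinducer-2 is present, so VelH is active.
With repressor CilN bound, *morW* is not transcribed.
So MorW is not produced.
Required activator MorW is absent, so *rudU* is not transcribed.
→ *rudU* is OFF in B.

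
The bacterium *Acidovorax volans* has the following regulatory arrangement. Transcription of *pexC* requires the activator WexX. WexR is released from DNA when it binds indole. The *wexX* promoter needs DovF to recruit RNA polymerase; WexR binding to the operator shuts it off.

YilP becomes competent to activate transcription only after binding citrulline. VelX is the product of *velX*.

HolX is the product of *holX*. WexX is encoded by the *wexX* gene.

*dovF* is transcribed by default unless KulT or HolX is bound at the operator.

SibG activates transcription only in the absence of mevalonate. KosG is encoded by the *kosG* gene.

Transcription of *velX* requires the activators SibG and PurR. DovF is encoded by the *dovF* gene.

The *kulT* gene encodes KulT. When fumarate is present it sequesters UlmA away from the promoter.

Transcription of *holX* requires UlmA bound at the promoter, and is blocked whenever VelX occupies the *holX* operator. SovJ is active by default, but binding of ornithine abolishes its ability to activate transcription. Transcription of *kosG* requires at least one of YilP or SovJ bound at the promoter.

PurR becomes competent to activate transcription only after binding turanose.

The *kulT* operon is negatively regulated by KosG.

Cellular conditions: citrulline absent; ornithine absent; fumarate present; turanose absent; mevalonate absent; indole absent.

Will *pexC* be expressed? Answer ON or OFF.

Citrulline is absent, so YilP is inactive.
Ornithine is absent, so SovJ is active.
Activator SovJ is present, so *kosG* is transcribed.
So KosG is produced and active.
With repressor KosG bound, *kulT* is not transcribed.
So KulT is not produced.
Mevalonate is absent, so SibG is active.
Turanose is absent, so PurR is inactive.
Required activator PurR is absent, so *velX* is not transcribed.
So VelX is not produced.
Fumarate is present, so UlmA is inactive.
Required activator UlmA is absent, so *holX* is not transcribed.
So HolX is not produced.
With no repressor bound, *dovF* is transcribed.
So DovF is produced and active.
Indole is absent, so WexR is active.
With repressor WexR bound, *wexX* is not transcribed.
So WexX is not produced.
Required activator WexX is absent, so *pexC* is not transcribed.

OFF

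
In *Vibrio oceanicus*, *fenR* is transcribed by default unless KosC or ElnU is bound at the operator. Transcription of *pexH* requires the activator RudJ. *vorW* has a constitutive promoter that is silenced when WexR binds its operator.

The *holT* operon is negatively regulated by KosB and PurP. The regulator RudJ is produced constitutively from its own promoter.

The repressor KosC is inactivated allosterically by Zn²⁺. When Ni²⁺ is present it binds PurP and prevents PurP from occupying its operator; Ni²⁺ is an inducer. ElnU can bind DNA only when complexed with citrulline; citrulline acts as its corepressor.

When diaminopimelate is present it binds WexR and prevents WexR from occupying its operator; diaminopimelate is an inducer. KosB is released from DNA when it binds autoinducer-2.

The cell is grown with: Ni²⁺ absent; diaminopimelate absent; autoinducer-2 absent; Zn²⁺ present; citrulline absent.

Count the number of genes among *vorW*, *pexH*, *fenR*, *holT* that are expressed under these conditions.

Diaminopimelate is absent, so WexR is active.
With repressor WexR bound, *vorW* is not transcribed.
→ *vorW* is OFF.
RudJ is produced constitutively and is active.
No repressor is bound and RudJ is active, so *pexH* is transcribed.
→ *pexH* is ON.
Zn²⁺ is present, so KosC is inactive.
Citrulline is absent, so ElnU is inactive.
With no repressor bound, *fenR* is transcribed.
→ *fenR* is ON.
Autoinducer-2 is absent, so KosB is active.
Ni²⁺ is absent, so PurP is active.
With repressor KosB bound, *holT* is not transcribed.
→ *holT* is OFF.
2 of the 4 genes are transcribed.

2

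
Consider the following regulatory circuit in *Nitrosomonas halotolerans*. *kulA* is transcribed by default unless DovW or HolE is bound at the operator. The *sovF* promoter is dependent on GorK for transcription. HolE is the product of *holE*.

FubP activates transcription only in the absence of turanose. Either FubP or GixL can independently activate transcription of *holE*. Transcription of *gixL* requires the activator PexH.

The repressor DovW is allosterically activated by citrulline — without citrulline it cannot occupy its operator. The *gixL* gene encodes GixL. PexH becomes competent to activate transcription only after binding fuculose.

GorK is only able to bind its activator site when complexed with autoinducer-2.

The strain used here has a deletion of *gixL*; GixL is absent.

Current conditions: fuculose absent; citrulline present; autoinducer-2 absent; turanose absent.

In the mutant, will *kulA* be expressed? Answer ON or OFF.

OFF

Citrulline is present, so DovW is active.
Turanose is absent, so FubP is active.
GixL is non-functional in this strain, so it has no effect.
Activator FubP is present, so *holE* is transcribed.
So HolE is produced and active.
With repressor DovW bound, *kulA* is not transcribed.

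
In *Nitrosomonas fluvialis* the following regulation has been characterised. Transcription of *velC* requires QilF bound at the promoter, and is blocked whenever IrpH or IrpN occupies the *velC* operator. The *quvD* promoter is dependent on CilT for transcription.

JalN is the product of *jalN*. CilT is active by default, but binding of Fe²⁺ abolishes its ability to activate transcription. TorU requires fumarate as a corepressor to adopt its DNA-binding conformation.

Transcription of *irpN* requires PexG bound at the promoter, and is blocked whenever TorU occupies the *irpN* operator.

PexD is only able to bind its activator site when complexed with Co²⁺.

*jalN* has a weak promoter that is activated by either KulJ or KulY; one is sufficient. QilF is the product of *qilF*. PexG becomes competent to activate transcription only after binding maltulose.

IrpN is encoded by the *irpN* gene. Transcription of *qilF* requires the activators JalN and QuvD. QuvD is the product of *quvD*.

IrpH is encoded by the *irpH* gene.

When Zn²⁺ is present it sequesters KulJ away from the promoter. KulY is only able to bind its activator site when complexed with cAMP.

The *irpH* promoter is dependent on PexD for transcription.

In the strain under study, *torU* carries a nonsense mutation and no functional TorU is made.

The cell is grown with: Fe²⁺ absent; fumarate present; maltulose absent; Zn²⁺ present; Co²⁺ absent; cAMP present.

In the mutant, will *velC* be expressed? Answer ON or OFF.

ON

Zn²⁺ is present, so KulJ is inactive.
cAMP is present, so KulY is active.
Activator KulY is present, so *jalN* is transcribed.
So JalN is produced and active.
Fe²⁺ is absent, so CilT is active.
No repressor is bound and CilT is active, so *quvD* is transcribed.
So QuvD is produced and active.
No repressor is bound and JalN and QuvD are active, so *qilF* is transcribed.
So QilF is produced and active.
Co²⁺ is absent, so PexD is inactive.
Required activator PexD is absent, so *irpH* is not transcribed.
So IrpH is not produced.
Maltulose is absent, so PexG is inactive.
TorU is non-functional in this strain, so it has no effect.
Required activator PexG is absent, so *irpN* is not transcribed.
So IrpN is not produced.
No repressor is bound and QilF is active, so *velC* is transcribed.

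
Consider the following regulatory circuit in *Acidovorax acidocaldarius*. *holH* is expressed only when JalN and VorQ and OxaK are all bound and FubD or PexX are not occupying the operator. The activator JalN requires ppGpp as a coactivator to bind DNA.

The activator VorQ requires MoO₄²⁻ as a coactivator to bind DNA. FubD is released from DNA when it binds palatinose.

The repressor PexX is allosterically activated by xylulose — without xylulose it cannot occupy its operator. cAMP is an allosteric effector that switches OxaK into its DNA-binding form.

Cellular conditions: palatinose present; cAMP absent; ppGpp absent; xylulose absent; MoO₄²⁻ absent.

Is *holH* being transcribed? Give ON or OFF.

ppGpp is absent, so JalN is inactive.
Palatinose is present, so FubD is inactive.
Xylulose is absent, so PexX is inactive.
MoO₄²⁻ is absent, so VorQ is inactive.
cAMP is absent, so OxaK is inactive.
Required activator JalN is absent, so *holH* is not transcribed.

OFF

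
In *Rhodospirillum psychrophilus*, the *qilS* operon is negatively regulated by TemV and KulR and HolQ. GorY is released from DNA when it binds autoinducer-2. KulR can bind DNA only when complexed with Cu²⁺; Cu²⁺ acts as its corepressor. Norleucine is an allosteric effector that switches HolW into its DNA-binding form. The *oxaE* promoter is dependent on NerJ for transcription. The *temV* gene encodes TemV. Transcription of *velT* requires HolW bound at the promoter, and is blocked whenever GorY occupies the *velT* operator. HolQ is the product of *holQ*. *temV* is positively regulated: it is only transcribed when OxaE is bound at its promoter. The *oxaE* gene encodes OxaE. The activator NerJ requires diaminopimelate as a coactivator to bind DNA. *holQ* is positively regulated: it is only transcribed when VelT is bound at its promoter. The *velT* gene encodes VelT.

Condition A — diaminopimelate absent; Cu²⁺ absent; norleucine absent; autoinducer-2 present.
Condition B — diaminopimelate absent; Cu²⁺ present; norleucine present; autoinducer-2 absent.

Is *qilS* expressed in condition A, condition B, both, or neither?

A only

Condition A:
Diaminopimelate is absent, so NerJ is inactive.
Required activator NerJ is absent, so *oxaE* is not transcribed.
So OxaE is not produced.
Required activator OxaE is absent, so *temV* is not transcribed.
So TemV is not produced.
Cu²⁺ is absent, so KulR is inactive.
Norleucine is absent, so HolW is inactive.
Autoinducer-2 is present, so GorY is inactive.
Required activator HolW is absent, so *velT* is not transcribed.
So VelT is not produced.
Required activator VelT is absent, so *holQ* is not transcribed.
So HolQ is not produced.
With no repressor bound, *qilS* is transcribed.
→ *qilS* is ON in A.
Condition B:
Diaminopimelate is absent, so NerJ is inactive.
Required activator NerJ is absent, so *oxaE* is not transcribed.
So OxaE is not produced.
Required activator OxaE is absent, so *temV* is not transcribed.
So TemV is not produced.
Cu²⁺ is present, so KulR is active.
Norleucine is present, so HolW is active.
Autoinducer-2 is absent, so GorY is active.
With repressor GorY bound, *velT* is not transcribed.
So VelT is not produced.
Required activator VelT is absent, so *holQ* is not transcribed.
So HolQ is not produced.
With repressor KulR bound, *qilS* is not transcribed.
→ *qilS* is OFF in B.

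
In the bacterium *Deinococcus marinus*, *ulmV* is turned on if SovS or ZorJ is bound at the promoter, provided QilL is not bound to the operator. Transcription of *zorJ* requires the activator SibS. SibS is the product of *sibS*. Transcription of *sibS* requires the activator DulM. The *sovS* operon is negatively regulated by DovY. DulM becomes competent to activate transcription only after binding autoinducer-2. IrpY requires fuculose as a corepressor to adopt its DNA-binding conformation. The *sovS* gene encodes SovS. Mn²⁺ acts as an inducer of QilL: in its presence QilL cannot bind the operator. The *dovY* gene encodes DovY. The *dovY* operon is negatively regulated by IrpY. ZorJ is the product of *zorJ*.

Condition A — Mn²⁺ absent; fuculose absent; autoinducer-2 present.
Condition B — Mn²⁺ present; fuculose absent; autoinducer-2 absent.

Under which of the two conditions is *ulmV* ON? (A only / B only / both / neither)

Condition A:
Mn²⁺ is absent, so QilL is active.
Fuculose is absent, so IrpY is inactive.
With no repressor bound, *dovY* is transcribed.
So DovY is produced and active.
With repressor DovY bound, *sovS* is not transcribed.
So SovS is not produced.
Autoinducer-2 is present, so DulM is active.
No repressor is bound and DulM is active, so *sibS* is transcribed.
So SibS is produced and active.
No repressor is bound and SibS is active, so *zorJ* is transcribed.
So ZorJ is produced and active.
With repressor QilL bound, *ulmV* is not transcribed.
→ *ulmV* is OFF in A.
Condition B:
Mn²⁺ is present, so QilL is inactive.
Fuculose is absent, so IrpY is inactive.
With no repressor bound, *dovY* is transcribed.
So DovY is produced and active.
With repressor DovY bound, *sovS* is not transcribed.
So SovS is not produced.
Autoinducer-2 is absent, so DulM is inactive.
Required activator DulM is absent, so *sibS* is not transcribed.
So SibS is not produced.
Required activator SibS is absent, so *zorJ* is not transcribed.
So ZorJ is not produced.
No activator is available at the *ulmV* promoter, so *ulmV* is not transcribed.
→ *ulmV* is OFF in B.

neither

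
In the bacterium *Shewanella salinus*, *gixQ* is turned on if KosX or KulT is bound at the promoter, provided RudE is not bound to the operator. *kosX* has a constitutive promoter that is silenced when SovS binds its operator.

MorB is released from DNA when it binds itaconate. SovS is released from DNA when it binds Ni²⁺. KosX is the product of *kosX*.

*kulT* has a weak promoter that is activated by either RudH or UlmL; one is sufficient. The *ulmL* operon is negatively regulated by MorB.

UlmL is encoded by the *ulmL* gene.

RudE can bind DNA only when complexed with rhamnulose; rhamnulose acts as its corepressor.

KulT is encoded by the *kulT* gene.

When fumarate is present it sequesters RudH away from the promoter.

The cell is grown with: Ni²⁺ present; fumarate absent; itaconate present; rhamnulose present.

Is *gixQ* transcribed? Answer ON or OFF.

OFF

Ni²⁺ is present, so SovS is inactive.
With no repressor bound, *kosX* is transcribed.
So KosX is produced and active.
Rhamnulose is present, so RudE is active.
Fumarate is absent, so RudH is active.
Itaconate is present, so MorB is inactive.
With no repressor bound, *ulmL* is transcribed.
So UlmL is produced and active.
Activator RudH is present, so *kulT* is transcribed.
So KulT is produced and active.
With repressor RudE bound, *gixQ* is not transcribed.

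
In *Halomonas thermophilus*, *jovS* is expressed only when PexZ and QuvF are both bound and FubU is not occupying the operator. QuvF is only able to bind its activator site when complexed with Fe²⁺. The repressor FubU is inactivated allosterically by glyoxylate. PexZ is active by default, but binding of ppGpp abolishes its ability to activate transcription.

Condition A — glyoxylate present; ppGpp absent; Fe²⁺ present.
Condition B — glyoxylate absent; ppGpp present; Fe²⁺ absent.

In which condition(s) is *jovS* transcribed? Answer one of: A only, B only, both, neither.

A only

Condition A:
Glyoxylate is present, so FubU is inactive.
ppGpp is absent, so PexZ is active.
Fe²⁺ is present, so QuvF is active.
No repressor is bound and PexZ and QuvF are active, so *jovS* is transcribed.
→ *jovS* is ON in A.
Condition B:
Glyoxylate is absent, so FubU is active.
ppGpp is present, so PexZ is inactive.
Fe²⁺ is absent, so QuvF is inactive.
With repressor FubU bound, *jovS* is not transcribed.
→ *jovS* is OFF in B.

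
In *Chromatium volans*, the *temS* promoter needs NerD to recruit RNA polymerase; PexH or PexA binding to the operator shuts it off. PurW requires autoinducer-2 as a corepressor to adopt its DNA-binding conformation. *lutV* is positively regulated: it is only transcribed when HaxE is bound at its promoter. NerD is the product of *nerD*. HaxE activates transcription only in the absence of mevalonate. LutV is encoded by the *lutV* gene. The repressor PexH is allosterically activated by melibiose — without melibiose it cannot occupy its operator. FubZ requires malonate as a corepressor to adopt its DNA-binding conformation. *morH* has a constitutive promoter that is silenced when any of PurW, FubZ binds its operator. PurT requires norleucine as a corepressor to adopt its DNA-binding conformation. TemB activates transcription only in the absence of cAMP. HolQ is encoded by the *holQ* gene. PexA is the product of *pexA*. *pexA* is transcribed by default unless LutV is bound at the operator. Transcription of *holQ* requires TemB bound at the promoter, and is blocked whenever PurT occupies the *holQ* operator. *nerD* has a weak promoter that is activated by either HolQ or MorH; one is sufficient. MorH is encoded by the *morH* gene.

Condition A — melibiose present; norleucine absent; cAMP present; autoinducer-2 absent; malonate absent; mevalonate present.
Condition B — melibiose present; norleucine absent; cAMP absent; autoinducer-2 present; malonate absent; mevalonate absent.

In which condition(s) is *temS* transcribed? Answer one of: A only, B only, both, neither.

neither

Condition A:
Melibiose is present, so PexH is active.
Norleucine is absent, so PurT is inactive.
cAMP is present, so TemB is inactive.
Required activator TemB is absent, so *holQ* is not transcribed.
So HolQ is not produced.
Autoinducer-2 is absent, so PurW is inactive.
Malonate is absent, so FubZ is inactive.
With no repressor bound, *morH* is transcribed.
So MorH is produced and active.
Activator MorH is present, so *nerD* is transcribed.
So NerD is produced and active.
Mevalonate is present, so HaxE is inactive.
Required activator HaxE is absent, so *lutV* is not transcribed.
So LutV is not produced.
With no repressor bound, *pexA* is transcribed.
So PexA is produced and active.
With repressor PexH bound, *temS* is not transcribed.
→ *temS* is OFF in A.
Condition B:
Melibiose is present, so PexH is active.
Norleucine is absent, so PurT is inactive.
cAMP is absent, so TemB is active.
No repressor is bound and TemB is active, so *holQ* is transcribed.
So HolQ is produced and active.
Autoinducer-2 is present, so PurW is active.
Malonate is absent, so FubZ is inactive.
With repressor PurW bound, *morH* is not transcribed.
So MorH is not produced.
Activator HolQ is present, so *nerD* is transcribed.
So NerD is produced and active.
Mevalonate is absent, so HaxE is active.
No repressor is bound and HaxE is active, so *lutV* is transcribed.
So LutV is produced and active.
With repressor LutV bound, *pexA* is not transcribed.
So PexA is not produced.
With repressor PexH bound, *temS* is not transcribed.
→ *temS* is OFF in B.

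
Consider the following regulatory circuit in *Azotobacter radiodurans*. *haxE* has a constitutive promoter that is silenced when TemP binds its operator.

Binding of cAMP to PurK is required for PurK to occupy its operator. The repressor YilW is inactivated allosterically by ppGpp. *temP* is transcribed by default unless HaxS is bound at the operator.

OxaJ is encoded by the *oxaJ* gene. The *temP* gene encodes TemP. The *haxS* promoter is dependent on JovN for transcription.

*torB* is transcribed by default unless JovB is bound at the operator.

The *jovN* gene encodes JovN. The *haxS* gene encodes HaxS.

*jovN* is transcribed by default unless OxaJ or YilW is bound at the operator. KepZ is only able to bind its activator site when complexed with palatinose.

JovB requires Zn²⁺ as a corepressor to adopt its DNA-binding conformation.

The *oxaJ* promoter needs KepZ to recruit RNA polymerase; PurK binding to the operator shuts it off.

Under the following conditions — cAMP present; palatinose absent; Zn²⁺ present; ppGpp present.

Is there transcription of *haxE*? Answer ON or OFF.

ON

Palatinose is absent, so KepZ is inactive.
cAMP is present, so PurK is active.
With repressor PurK bound, *oxaJ* is not transcribed.
So OxaJ is not produced.
ppGpp is present, so YilW is inactive.
With no repressor bound, *jovN* is transcribed.
So JovN is produced and active.
No repressor is bound and JovN is active, so *haxS* is transcribed.
So HaxS is produced and active.
With repressor HaxS bound, *temP* is not transcribed.
So TemP is not produced.
With no repressor bound, *haxE* is transcribed.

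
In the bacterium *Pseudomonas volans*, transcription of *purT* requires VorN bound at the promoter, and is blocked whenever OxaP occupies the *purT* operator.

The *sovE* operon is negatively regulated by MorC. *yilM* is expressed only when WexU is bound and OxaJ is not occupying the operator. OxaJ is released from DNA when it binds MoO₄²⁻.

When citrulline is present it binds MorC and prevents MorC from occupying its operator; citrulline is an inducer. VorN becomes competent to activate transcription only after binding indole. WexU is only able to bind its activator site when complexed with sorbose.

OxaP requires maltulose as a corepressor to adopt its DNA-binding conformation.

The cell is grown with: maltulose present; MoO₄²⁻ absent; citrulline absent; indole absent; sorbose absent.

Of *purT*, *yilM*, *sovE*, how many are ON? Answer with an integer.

Indole is absent, so VorN is inactive.
Maltulose is present, so OxaP is active.
With repressor OxaP bound, *purT* is not transcribed.
→ *purT* is OFF.
MoO₄²⁻ is absent, so OxaJ is active.
Sorbose is absent, so WexU is inactive.
With repressor OxaJ bound, *yilM* is not transcribed.
→ *yilM* is OFF.
Citrulline is absent, so MorC is active.
With repressor MorC bound, *sovE* is not transcribed.
→ *sovE* is OFF.
0 of the 3 genes are transcribed.

0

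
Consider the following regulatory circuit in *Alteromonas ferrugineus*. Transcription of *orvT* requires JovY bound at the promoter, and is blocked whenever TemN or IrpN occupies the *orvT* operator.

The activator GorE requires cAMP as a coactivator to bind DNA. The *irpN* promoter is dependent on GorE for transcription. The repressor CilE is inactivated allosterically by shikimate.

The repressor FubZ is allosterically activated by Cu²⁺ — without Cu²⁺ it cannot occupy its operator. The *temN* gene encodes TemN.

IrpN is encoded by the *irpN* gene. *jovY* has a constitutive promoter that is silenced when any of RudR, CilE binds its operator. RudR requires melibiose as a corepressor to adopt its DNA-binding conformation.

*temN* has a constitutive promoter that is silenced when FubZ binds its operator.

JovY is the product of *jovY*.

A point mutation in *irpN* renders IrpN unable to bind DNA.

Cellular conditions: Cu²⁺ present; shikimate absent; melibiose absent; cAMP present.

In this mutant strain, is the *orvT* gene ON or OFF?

Cu²⁺ is present, so FubZ is active.
With repressor FubZ bound, *temN* is not transcribed.
So TemN is not produced.
Melibiose is absent, so RudR is inactive.
Shikimate is absent, so CilE is active.
With repressor CilE bound, *jovY* is not transcribed.
So JovY is not produced.
IrpN is non-functional in this strain, so it has no effect.
Required activator JovY is absent, so *orvT* is not transcribed.

OFF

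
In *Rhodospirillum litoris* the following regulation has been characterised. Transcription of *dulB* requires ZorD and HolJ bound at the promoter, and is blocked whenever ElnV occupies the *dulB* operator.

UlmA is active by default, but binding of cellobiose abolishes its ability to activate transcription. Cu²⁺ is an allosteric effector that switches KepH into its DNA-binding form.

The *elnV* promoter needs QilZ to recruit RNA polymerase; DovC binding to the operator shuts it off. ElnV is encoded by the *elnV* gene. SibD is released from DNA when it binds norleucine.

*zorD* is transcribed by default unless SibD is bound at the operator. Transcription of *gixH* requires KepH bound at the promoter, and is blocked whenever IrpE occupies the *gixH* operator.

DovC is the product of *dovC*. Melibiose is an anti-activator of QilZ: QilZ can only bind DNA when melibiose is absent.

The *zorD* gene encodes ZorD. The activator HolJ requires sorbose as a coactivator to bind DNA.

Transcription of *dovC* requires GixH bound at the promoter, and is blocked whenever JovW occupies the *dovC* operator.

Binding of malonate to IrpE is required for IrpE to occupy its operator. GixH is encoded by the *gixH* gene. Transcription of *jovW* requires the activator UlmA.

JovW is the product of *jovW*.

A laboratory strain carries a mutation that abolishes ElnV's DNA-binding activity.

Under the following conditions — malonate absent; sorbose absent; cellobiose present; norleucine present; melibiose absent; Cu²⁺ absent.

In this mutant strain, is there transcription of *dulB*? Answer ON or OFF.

OFF

ElnV is non-functional in this strain, so it has no effect.
Norleucine is present, so SibD is inactive.
With no repressor bound, *zorD* is transcribed.
So ZorD is produced and active.
Sorbose is absent, so HolJ is inactive.
Required activator HolJ is absent, so *dulB* is not transcribed.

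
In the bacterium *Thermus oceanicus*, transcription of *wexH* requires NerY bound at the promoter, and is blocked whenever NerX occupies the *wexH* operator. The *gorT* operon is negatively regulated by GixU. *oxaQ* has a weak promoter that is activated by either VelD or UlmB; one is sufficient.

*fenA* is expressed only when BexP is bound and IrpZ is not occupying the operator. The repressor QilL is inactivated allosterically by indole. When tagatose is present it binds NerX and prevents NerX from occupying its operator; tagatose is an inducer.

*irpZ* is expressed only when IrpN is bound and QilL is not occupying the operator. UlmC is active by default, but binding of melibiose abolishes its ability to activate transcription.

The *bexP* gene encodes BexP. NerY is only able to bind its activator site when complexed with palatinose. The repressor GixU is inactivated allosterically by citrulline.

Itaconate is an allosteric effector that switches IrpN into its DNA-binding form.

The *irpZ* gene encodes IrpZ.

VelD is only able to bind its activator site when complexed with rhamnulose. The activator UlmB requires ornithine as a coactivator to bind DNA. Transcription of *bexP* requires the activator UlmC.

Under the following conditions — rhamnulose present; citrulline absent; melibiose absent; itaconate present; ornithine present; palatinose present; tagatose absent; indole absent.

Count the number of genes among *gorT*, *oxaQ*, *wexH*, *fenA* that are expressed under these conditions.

Citrulline is absent, so GixU is active.
With repressor GixU bound, *gorT* is not transcribed.
→ *gorT* is OFF.
Rhamnulose is present, so VelD is active.
Ornithine is present, so UlmB is active.
Activator VelD is present, so *oxaQ* is transcribed.
→ *oxaQ* is ON.
Palatinose is present, so NerY is active.
Tagatose is absent, so NerX is active.
With repressor NerX bound, *wexH* is not transcribed.
→ *wexH* is OFF.
Indole is absent, so QilL is active.
Itaconate is present, so IrpN is active.
With repressor QilL bound, *irpZ* is not transcribed.
So IrpZ is not produced.
Melibiose is absent, so UlmC is active.
No repressor is bound and UlmC is active, so *bexP* is transcribed.
So BexP is produced and active.
No repressor is bound and BexP is active, so *fenA* is transcribed.
→ *fenA* is ON.
2 of the 4 genes are transcribed.

2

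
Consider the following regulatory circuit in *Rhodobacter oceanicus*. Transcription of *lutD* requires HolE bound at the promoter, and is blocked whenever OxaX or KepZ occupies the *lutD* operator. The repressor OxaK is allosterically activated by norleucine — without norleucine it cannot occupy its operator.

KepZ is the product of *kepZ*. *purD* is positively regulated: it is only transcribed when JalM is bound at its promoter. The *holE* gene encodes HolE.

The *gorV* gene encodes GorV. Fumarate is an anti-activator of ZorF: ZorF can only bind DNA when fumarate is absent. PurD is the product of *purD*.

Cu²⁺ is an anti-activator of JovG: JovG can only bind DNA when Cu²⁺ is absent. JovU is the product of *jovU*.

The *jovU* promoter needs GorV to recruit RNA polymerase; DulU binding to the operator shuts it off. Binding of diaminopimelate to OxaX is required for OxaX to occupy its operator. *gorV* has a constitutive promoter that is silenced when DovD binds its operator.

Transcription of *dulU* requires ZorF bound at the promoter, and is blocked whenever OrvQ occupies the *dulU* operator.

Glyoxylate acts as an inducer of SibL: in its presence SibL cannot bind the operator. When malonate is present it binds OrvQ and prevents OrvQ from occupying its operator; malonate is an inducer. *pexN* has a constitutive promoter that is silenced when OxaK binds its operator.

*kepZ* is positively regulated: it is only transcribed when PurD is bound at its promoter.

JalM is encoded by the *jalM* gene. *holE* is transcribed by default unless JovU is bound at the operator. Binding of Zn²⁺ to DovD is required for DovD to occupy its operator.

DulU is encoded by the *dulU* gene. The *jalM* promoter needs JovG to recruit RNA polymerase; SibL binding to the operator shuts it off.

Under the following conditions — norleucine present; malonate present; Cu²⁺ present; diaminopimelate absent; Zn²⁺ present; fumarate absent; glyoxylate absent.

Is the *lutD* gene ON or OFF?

ON

Zn²⁺ is present, so DovD is active.
With repressor DovD bound, *gorV* is not transcribed.
So GorV is not produced.
Fumarate is absent, so ZorF is active.
Malonate is present, so OrvQ is inactive.
No repressor is bound and ZorF is active, so *dulU* is transcribed.
So DulU is produced and active.
With repressor DulU bound, *jovU* is not transcribed.
So JovU is not produced.
With no repressor bound, *holE* is transcribed.
So HolE is produced and active.
Diaminopimelate is absent, so OxaX is inactive.
Cu²⁺ is present, so JovG is inactive.
Glyoxylate is absent, so SibL is active.
With repressor SibL bound, *jalM* is not transcribed.
So JalM is not produced.
Required activator JalM is absent, so *purD* is not transcribed.
So PurD is not produced.
Required activator PurD is absent, so *kepZ* is not transcribed.
So KepZ is not produced.
No repressor is bound and HolE is active, so *lutD* is transcribed.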